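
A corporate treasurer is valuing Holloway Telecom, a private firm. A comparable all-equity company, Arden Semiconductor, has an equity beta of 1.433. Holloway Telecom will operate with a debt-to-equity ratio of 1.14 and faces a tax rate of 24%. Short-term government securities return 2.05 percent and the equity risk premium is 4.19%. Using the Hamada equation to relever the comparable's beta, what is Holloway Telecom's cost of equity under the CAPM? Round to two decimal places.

13.26%

β_L = β_U × [1 + (1 − t)(D/E)] = 1.433 × [1 + (1 − 0.24) × 1.14]
    = 1.433 × [1 + 0.76 × 1.14] = 1.433 × 1.8664 = 2.6746
E(R) = R_f + β_L × MRP = 2.05% + 2.6746 × 4.19% = 13.26%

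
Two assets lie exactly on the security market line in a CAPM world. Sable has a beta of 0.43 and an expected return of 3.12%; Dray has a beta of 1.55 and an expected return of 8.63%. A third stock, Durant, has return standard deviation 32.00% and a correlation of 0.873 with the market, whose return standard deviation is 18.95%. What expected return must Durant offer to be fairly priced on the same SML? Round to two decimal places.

8.26%

MRP = (8.63% − 3.12%) / (1.55 − 0.43) = 4.9196%
R_f = 3.12% − 0.43 × 4.9196% = 1.0046%
β_Durant = ρ·σ_i/σ_m = 0.873 × 32.00 / 18.95 = 1.4742
E(R_Durant) = R_f + β × MRP = 1.0046% + 1.4742 × 4.9196% = 8.26%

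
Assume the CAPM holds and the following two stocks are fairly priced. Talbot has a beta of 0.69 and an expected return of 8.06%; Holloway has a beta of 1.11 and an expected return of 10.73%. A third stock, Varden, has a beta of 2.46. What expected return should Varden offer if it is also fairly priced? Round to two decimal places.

19.31%

MRP (SML slope) = (10.73% − 8.06%) / (1.11 − 0.69) = 2.67% / 0.42 = 6.3571%
R_f (intercept) = 8.06% − 0.69 × 6.3571% = 3.6736%
E(R_Varden) = R_f + β × MRP = 3.6736% + 2.46 × 6.3571% = 19.31%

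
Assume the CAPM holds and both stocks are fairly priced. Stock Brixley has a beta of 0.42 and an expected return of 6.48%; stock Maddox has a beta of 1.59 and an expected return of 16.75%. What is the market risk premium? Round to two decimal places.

Both satisfy E(R) = R_f + β·MRP, so the slope of the SML is
MRP = (16.75% − 6.48%) / (1.59 − 0.42) = 10.27% / 1.17 = 8.7778%

8.78%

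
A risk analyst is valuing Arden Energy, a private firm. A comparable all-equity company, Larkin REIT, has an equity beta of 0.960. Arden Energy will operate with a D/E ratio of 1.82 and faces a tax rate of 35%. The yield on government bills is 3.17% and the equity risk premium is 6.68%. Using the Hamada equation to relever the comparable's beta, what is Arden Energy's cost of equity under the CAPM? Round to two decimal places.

17.17%

β_L = β_U × [1 + (1 − t)(D/E)] = 0.960 × [1 + (1 − 0.35) × 1.82]
    = 0.960 × [1 + 0.65 × 1.82] = 0.960 × 2.1830 = 2.0957
E(R) = R_f + β_L × MRP = 3.17% + 2.0957 × 6.68% = 17.17%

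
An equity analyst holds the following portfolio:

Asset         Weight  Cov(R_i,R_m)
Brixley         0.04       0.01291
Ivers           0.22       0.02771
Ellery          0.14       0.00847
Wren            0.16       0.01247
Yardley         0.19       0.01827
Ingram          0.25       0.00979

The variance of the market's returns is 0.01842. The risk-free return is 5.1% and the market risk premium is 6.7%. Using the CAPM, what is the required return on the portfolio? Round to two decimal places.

β_Brixley = 0.01291 / 0.01842 = 0.7009
β_Ivers = 0.02771 / 0.01842 = 1.5043
β_Ellery = 0.00847 / 0.01842 = 0.4598
β_Wren = 0.01247 / 0.01842 = 0.6770
β_Yardley = 0.01827 / 0.01842 = 0.9919
β_Ingram = 0.00979 / 0.01842 = 0.5315
β_P = Σ w_i β_i = 0.04×0.7009 + 0.22×1.5043 + 0.14×0.4598 + 0.16×0.6770 + 0.19×0.9919 + 0.25×0.5315 = 0.8530
E(R_P) = R_f + β_P × MRP = 5.1% + 0.8530 × 6.7% = 10.82%

10.82%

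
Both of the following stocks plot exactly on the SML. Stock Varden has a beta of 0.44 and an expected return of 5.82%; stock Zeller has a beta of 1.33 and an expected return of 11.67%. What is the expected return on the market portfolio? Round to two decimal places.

Both satisfy E(R) = R_f + β·MRP, so the slope of the SML is
MRP = (11.67% − 5.82%) / (1.33 − 0.44) = 5.85% / 0.89 = 6.5730%
R_f = E(R_Varden) − β_Varden·MRP = 5.82% − 0.44 × 6.5730% = 2.9279%
E(R_m) = R_f + MRP = 2.9279% + 6.5730% = 9.50%

9.50%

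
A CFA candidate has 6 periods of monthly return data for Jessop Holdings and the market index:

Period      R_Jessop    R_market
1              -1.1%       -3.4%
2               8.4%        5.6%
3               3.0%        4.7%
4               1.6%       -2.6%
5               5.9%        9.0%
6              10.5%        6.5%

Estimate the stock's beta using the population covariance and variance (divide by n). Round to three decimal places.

0.684

Mean R_i = (-1.1 + 8.4 + 3.0 + 1.6 + 5.9 + 10.5) / 6 = 4.7167%
Mean R_m = (-3.4 + 5.6 + 4.7 − 2.6 + 9.0 + 6.5) / 6 = 3.3000%
Σ(R_i − R̄_i)(R_m − R̄_m) = 88.6800  ⇒  Cov = 88.6800 / 6 = 14.7800
Σ(R_m − R̄_m)² = 129.6800  ⇒  Var(R_m) = 129.6800 / 6 = 21.6133
β = Cov / Var(R_m) = 14.7800 / 21.6133 = 0.6838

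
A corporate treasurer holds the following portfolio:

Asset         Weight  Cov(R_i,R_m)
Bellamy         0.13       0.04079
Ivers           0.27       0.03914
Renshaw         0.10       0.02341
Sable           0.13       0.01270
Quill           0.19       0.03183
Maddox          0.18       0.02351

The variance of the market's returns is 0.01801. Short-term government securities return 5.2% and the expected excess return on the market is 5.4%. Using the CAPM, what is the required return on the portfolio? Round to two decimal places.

β_Bellamy = 0.04079 / 0.01801 = 2.2649
β_Ivers = 0.03914 / 0.01801 = 2.1732
β_Renshaw = 0.02341 / 0.01801 = 1.2998
β_Sable = 0.01270 / 0.01801 = 0.7052
β_Quill = 0.03183 / 0.01801 = 1.7674
β_Maddox = 0.02351 / 0.01801 = 1.3054
β_P = Σ w_i β_i = 0.13×2.2649 + 0.27×2.1732 + 0.10×1.2998 + 0.13×0.7052 + 0.19×1.7674 + 0.18×1.3054 = 1.6736
E(R_P) = R_f + β_P × MRP = 5.2% + 1.6736 × 5.4% = 14.24%

14.24%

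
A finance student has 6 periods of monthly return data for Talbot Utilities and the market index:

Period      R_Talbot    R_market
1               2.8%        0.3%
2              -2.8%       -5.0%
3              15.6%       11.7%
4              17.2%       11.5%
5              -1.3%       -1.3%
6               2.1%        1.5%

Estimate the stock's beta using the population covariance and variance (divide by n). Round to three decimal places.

1.231

Mean R_i = (2.8 − 2.8 + 15.6 + 17.2 − 1.3 + 2.1) / 6 = 5.6000%
Mean R_m = (0.3 − 5.0 + 11.7 + 11.5 − 1.3 + 1.5) / 6 = 3.1167%
Σ(R_i − R̄_i)(R_m − R̄_m) = 295.2800  ⇒  Cov = 295.2800 / 6 = 49.2133
Σ(R_m − R̄_m)² = 239.8883  ⇒  Var(R_m) = 239.8883 / 6 = 39.9814
β = Cov / Var(R_m) = 49.2133 / 39.9814 = 1.2309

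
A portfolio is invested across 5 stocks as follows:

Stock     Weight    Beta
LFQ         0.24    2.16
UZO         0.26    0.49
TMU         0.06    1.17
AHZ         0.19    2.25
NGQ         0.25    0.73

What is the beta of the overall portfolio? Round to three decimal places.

β_P = Σ w_i β_i = 0.24×2.16 + 0.26×0.49 + 0.06×1.17 + 0.19×2.25 + 0.25×0.73 = 1.3260

1.326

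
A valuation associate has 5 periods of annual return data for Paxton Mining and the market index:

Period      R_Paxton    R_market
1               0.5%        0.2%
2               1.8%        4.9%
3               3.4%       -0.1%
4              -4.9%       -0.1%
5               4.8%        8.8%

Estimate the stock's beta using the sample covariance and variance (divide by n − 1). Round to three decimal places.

0.562

Mean R_i = (0.5 + 1.8 + 3.4 − 4.9 + 4.8) / 5 = 1.1200%
Mean R_m = (0.2 + 4.9 − 0.1 − 0.1 + 8.8) / 5 = 2.7400%
Σ(R_i − R̄_i)(R_m − R̄_m) = 35.9660  ⇒  Cov = 35.9660 / 4 = 8.9915
Σ(R_m − R̄_m)² = 63.9720  ⇒  Var(R_m) = 63.9720 / 4 = 15.9930
β = Cov / Var(R_m) = 8.9915 / 15.9930 = 0.5622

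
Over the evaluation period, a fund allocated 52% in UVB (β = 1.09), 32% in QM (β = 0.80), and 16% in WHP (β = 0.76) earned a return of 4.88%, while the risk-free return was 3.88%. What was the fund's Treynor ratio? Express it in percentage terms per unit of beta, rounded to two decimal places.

1.06%

β_P = 0.52×1.09 + 0.32×0.80 + 0.16×0.76 = 0.9444
Treynor = (R_P − R_f) / β_P = (4.88% − 3.88%) / 0.9444 = 1.00% / 0.9444 = 1.06%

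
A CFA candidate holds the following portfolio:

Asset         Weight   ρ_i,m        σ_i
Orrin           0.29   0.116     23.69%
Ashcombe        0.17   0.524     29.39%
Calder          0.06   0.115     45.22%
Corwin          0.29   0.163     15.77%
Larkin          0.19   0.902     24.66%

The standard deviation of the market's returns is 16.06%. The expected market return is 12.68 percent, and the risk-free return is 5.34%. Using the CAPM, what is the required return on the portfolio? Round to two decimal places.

9.32%

β_Orrin = 0.116 × 23.69% / 16.06% = 0.1711
β_Ashcombe = 0.524 × 29.39% / 16.06% = 0.9589
β_Calder = 0.115 × 45.22% / 16.06% = 0.3238
β_Corwin = 0.163 × 15.77% / 16.06% = 0.1601
β_Larkin = 0.902 × 24.66% / 16.06% = 1.3850
β_P = Σ w_i β_i = 0.29×0.1711 + 0.17×0.9589 + 0.06×0.3238 + 0.29×0.1601 + 0.19×1.3850 = 0.5416
MRP = 12.68% − 5.34% = 7.34%
E(R_P) = R_f + β_P × MRP = 5.34% + 0.5416 × 7.34% = 9.32%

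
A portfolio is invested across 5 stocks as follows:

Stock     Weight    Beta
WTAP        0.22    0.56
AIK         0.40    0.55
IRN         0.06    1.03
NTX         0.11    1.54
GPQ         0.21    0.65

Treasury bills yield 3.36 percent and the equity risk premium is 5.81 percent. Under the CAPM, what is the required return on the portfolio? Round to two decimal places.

β_P = Σ w_i β_i = 0.22×0.56 + 0.40×0.55 + 0.06×1.03 + 0.11×1.54 + 0.21×0.65 = 0.7109
E(R_P) = R_f + β_P × MRP = 3.36% + 0.7109 × 5.81% = 7.49%

7.49%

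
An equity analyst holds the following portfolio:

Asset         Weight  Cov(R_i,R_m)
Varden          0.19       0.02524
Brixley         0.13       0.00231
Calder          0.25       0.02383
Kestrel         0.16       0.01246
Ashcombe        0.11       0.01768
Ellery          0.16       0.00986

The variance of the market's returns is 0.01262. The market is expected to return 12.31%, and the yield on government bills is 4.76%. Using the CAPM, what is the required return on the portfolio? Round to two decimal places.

β_Varden = 0.02524 / 0.01262 = 2.0000
β_Brixley = 0.00231 / 0.01262 = 0.1830
β_Calder = 0.02383 / 0.01262 = 1.8883
β_Kestrel = 0.01246 / 0.01262 = 0.9873
β_Ashcombe = 0.01768 / 0.01262 = 1.4010
β_Ellery = 0.00986 / 0.01262 = 0.7813
β_P = Σ w_i β_i = 0.19×2.0000 + 0.13×0.1830 + 0.25×1.8883 + 0.16×0.9873 + 0.11×1.4010 + 0.16×0.7813 = 1.3130
MRP = 12.31% − 4.76% = 7.55%
E(R_P) = R_f + β_P × MRP = 4.76% + 1.3130 × 7.55% = 14.67%

14.67%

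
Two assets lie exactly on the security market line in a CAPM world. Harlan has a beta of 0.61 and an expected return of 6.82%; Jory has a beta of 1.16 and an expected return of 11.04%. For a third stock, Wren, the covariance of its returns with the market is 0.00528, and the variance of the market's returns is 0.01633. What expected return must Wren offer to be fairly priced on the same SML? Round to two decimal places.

MRP = (11.04% − 6.82%) / (1.16 − 0.61) = 7.6727%
R_f = 6.82% − 0.61 × 7.6727% = 2.1397%
β_Wren = Cov / Var(R_m) = 0.00528 / 0.01633 = 0.3233
E(R_Wren) = R_f + β × MRP = 2.1397% + 0.3233 × 7.6727% = 4.62%

4.62%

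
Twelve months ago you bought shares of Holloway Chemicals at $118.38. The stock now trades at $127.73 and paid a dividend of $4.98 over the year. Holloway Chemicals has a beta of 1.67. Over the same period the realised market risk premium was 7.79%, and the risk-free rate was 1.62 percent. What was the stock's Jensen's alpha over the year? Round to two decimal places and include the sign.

Realised HPR = (P1 + D1 − P0) / P0 = (127.73 + 4.98 − 118.38) / 118.38 = 14.33 / 118.38 = 12.1051%
CAPM required = R_f + β·MRP = 1.62% + 1.67 × 7.79% = 14.6293%
α = realised − required = 12.1051% − 14.6293% = -2.52%

-2.52%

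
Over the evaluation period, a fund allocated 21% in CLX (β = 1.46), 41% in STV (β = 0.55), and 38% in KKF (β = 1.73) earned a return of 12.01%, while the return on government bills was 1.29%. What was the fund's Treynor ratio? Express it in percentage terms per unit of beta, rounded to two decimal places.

β_P = 0.21×1.46 + 0.41×0.55 + 0.38×1.73 = 1.1895
Treynor = (R_P − R_f) / β_P = (12.01% − 1.29%) / 1.1895 = 10.72% / 1.1895 = 9.01%

9.01%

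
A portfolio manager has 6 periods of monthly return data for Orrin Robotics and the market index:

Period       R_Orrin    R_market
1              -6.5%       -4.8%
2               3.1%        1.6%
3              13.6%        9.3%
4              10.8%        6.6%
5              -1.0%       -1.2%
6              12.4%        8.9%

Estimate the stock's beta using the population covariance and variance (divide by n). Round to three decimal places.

Mean R_i = (-6.5 + 3.1 + 13.6 + 10.8 − 1.0 + 12.4) / 6 = 5.4000%
Mean R_m = (-4.8 + 1.6 + 9.3 + 6.6 − 1.2 + 8.9) / 6 = 3.4000%
Σ(R_i − R̄_i)(R_m − R̄_m) = 235.3200  ⇒  Cov = 235.3200 / 6 = 39.2200
Σ(R_m − R̄_m)² = 166.9400  ⇒  Var(R_m) = 166.9400 / 6 = 27.8233
β = Cov / Var(R_m) = 39.2200 / 27.8233 = 1.4096

1.410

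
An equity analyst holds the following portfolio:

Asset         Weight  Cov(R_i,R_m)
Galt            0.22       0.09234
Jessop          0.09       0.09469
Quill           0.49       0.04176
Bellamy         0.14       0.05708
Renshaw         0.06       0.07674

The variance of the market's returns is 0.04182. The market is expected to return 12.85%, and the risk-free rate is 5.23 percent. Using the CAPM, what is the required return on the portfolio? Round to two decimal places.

16.51%

β_Galt = 0.09234 / 0.04182 = 2.2080
β_Jessop = 0.09469 / 0.04182 = 2.2642
β_Quill = 0.04176 / 0.04182 = 0.9986
β_Bellamy = 0.05708 / 0.04182 = 1.3649
β_Renshaw = 0.07674 / 0.04182 = 1.8350
β_P = Σ w_i β_i = 0.22×2.2080 + 0.09×2.2642 + 0.49×0.9986 + 0.14×1.3649 + 0.06×1.8350 = 1.4800
MRP = 12.85% − 5.23% = 7.62%
E(R_P) = R_f + β_P × MRP = 5.23% + 1.4800 × 7.62% = 16.51%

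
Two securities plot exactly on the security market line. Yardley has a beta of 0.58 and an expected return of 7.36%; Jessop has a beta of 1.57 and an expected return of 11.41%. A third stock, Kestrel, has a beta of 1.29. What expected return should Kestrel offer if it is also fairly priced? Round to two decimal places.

MRP (SML slope) = (11.41% − 7.36%) / (1.57 − 0.58) = 4.05% / 0.99 = 4.0909%
R_f (intercept) = 7.36% − 0.58 × 4.0909% = 4.9873%
E(R_Kestrel) = R_f + β × MRP = 4.9873% + 1.29 × 4.0909% = 10.26%

10.26%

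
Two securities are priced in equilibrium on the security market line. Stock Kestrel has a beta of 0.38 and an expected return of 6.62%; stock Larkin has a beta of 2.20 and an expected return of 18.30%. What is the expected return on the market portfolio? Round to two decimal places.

10.60%

Both satisfy E(R) = R_f + β·MRP, so the slope of the SML is
MRP = (18.30% − 6.62%) / (2.20 − 0.38) = 11.68% / 1.82 = 6.4176%
R_f = E(R_Kestrel) − β_Kestrel·MRP = 6.62% − 0.38 × 6.4176% = 4.1813%
E(R_m) = R_f + MRP = 4.1813% + 6.4176% = 10.60%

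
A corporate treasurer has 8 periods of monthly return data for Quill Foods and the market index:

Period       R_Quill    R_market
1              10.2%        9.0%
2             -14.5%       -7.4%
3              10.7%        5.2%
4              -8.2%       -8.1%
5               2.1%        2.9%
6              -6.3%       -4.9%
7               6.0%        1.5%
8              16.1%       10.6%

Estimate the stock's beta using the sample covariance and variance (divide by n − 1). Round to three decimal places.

1.422

Mean R_i = (10.2 − 14.5 + 10.7 − 8.2 + 2.1 − 6.3 + 6.0 + 16.1) / 8 = 2.0125%
Mean R_m = (9.0 − 7.4 + 5.2 − 8.1 + 2.9 − 4.9 + 1.5 + 10.6) / 8 = 1.1000%
Σ(R_i − R̄_i)(R_m − R̄_m) = 520.0700  ⇒  Cov = 520.0700 / 7 = 74.2957
Σ(R_m − R̄_m)² = 365.7600  ⇒  Var(R_m) = 365.7600 / 7 = 52.2514
β = Cov / Var(R_m) = 74.2957 / 52.2514 = 1.4219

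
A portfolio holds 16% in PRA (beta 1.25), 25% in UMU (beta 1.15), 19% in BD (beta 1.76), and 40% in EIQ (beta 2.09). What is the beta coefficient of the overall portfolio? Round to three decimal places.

1.658

β_P = Σ w_i β_i = 0.16×1.25 + 0.25×1.15 + 0.19×1.76 + 0.40×2.09 = 1.6579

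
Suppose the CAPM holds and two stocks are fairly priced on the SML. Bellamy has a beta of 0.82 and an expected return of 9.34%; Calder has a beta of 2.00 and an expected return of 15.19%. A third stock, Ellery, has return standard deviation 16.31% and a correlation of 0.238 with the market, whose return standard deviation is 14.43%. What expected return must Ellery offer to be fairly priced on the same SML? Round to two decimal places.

MRP = (15.19% − 9.34%) / (2.00 − 0.82) = 4.9576%
R_f = 9.34% − 0.82 × 4.9576% = 5.2748%
β_Ellery = ρ·σ_i/σ_m = 0.238 × 16.31 / 14.43 = 0.2690
E(R_Ellery) = R_f + β × MRP = 5.2748% + 0.2690 × 4.9576% = 6.61%

6.61%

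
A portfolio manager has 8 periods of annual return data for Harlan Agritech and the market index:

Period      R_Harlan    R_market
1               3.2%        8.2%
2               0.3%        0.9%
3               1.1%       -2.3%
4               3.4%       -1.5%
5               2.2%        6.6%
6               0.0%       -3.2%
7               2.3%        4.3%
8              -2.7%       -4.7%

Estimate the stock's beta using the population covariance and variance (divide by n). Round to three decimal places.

0.284

Mean R_i = (3.2 + 0.3 + 1.1 + 3.4 + 2.2 + 0.0 + 2.3 − 2.7) / 8 = 1.2250%
Mean R_m = (8.2 + 0.9 − 2.3 − 1.5 + 6.6 − 3.2 + 4.3 − 4.7) / 8 = 1.0375%
Σ(R_i − R̄_i)(R_m − R̄_m) = 45.8125  ⇒  Cov = 45.8125 / 8 = 5.7266
Σ(R_m − R̄_m)² = 161.3588  ⇒  Var(R_m) = 161.3588 / 8 = 20.1699
β = Cov / Var(R_m) = 5.7266 / 20.1699 = 0.2839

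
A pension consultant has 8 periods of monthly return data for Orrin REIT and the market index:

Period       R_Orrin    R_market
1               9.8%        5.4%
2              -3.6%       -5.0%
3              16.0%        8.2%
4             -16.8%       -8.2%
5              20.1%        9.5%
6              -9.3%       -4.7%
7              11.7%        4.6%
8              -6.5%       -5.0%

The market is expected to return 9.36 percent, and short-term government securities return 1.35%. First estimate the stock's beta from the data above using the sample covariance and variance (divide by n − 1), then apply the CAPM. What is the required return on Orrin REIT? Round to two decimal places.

Mean R_i = (9.8 − 3.6 + 16.0 − 16.8 + 20.1 − 9.3 + 11.7 − 6.5) / 8 = 2.6750%
Mean R_m = (5.4 − 5.0 + 8.2 − 8.2 + 9.5 − 4.7 + 4.6 − 5.0) / 8 = 0.6000%
Σ(R_i − R̄_i)(R_m − R̄_m) = 648.0200  ⇒  Cov = 648.0200 / 7 = 92.5743
Σ(R_m − R̄_m)² = 344.2600  ⇒  Var(R_m) = 344.2600 / 7 = 49.1800
β = Cov / Var(R_m) = 92.5743 / 49.1800 = 1.8824
MRP = 9.36% − 1.35% = 8.01%
E(R) = R_f + β × MRP = 1.35% + 1.8824 × 8.01% = 16.43%

16.43%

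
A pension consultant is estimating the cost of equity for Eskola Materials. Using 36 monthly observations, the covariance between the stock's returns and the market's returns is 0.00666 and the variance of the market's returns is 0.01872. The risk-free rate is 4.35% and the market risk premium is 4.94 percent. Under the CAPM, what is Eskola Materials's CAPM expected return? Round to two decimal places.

β = Cov(R_i, R_m) / Var(R_m) = 0.00666 / 0.01872 = 0.3558
E(R) = R_f + β × MRP = 4.35% + 0.3558 × 4.94% = 6.11%

6.11%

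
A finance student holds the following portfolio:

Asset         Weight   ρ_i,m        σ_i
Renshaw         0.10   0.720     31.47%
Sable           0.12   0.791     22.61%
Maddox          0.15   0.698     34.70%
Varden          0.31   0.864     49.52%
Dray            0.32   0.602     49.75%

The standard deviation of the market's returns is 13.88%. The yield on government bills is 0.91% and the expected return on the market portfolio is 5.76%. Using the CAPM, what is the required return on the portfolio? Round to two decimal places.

β_Renshaw = 0.720 × 31.47% / 13.88% = 1.6324
β_Sable = 0.791 × 22.61% / 13.88% = 1.2885
β_Maddox = 0.698 × 34.70% / 13.88% = 1.7450
β_Varden = 0.864 × 49.52% / 13.88% = 3.0825
β_Dray = 0.602 × 49.75% / 13.88% = 2.1577
β_P = Σ w_i β_i = 0.10×1.6324 + 0.12×1.2885 + 0.15×1.7450 + 0.31×3.0825 + 0.32×2.1577 = 2.2256
MRP = 5.76% − 0.91% = 4.85%
E(R_P) = R_f + β_P × MRP = 0.91% + 2.2256 × 4.85% = 11.70%

11.70%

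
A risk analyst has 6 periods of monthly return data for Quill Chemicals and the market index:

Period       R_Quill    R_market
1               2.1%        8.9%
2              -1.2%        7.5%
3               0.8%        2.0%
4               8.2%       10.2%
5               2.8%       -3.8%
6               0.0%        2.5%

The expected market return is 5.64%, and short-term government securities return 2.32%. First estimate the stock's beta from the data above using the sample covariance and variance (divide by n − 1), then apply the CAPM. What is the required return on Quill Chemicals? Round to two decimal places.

Mean R_i = (2.1 − 1.2 + 0.8 + 8.2 + 2.8 + 0.0) / 6 = 2.1167%
Mean R_m = (8.9 + 7.5 + 2.0 + 10.2 − 3.8 + 2.5) / 6 = 4.5500%
Σ(R_i − R̄_i)(R_m − R̄_m) = 26.5050  ⇒  Cov = 26.5050 / 5 = 5.3010
Σ(R_m − R̄_m)² = 139.9750  ⇒  Var(R_m) = 139.9750 / 5 = 27.9950
β = Cov / Var(R_m) = 5.3010 / 27.9950 = 0.1894
MRP = 5.64% − 2.32% = 3.32%
E(R) = R_f + β × MRP = 2.32% + 0.1894 × 3.32% = 2.95%

2.95%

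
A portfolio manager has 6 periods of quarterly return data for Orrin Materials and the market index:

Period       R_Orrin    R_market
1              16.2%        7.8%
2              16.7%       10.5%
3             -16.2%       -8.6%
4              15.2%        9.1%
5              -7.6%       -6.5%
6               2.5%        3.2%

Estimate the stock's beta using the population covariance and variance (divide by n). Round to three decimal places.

1.668

Mean R_i = (16.2 + 16.7 − 16.2 + 15.2 − 7.6 + 2.5) / 6 = 4.4667%
Mean R_m = (7.8 + 10.5 − 8.6 + 9.1 − 6.5 + 3.2) / 6 = 2.5833%
Σ(R_i − R̄_i)(R_m − R̄_m) = 567.5167  ⇒  Cov = 567.5167 / 6 = 94.5861
Σ(R_m − R̄_m)² = 340.3083  ⇒  Var(R_m) = 340.3083 / 6 = 56.7181
β = Cov / Var(R_m) = 94.5861 / 56.7181 = 1.6677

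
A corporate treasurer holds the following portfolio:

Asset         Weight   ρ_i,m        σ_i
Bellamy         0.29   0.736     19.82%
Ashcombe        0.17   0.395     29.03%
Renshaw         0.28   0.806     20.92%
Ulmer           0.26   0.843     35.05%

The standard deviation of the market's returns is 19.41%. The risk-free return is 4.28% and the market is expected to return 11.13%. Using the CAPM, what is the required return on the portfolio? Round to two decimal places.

β_Bellamy = 0.736 × 19.82% / 19.41% = 0.7515
β_Ashcombe = 0.395 × 29.03% / 19.41% = 0.5908
β_Renshaw = 0.806 × 20.92% / 19.41% = 0.8687
β_Ulmer = 0.843 × 35.05% / 19.41% = 1.5223
β_P = Σ w_i β_i = 0.29×0.7515 + 0.17×0.5908 + 0.28×0.8687 + 0.26×1.5223 = 0.9574
MRP = 11.13% − 4.28% = 6.85%
E(R_P) = R_f + β_P × MRP = 4.28% + 0.9574 × 6.85% = 10.84%

10.84%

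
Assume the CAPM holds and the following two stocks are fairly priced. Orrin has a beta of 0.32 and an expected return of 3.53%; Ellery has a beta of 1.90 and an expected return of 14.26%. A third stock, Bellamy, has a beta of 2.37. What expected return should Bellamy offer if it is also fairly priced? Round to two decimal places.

17.45%

MRP (SML slope) = (14.26% − 3.53%) / (1.90 − 0.32) = 10.73% / 1.58 = 6.7911%
R_f (intercept) = 3.53% − 0.32 × 6.7911% = 1.3568%
E(R_Bellamy) = R_f + β × MRP = 1.3568% + 2.37 × 6.7911% = 17.45%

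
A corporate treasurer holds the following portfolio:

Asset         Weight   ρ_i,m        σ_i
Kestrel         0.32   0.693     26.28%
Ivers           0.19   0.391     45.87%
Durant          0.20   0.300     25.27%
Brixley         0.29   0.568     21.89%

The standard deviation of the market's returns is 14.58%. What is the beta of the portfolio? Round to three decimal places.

β_Kestrel = 0.693 × 26.28% / 14.58% = 1.2491
β_Ivers = 0.391 × 45.87% / 14.58% = 1.2301
β_Durant = 0.300 × 25.27% / 14.58% = 0.5200
β_Brixley = 0.568 × 21.89% / 14.58% = 0.8528
β_P = Σ w_i β_i = 0.32×1.2491 + 0.19×1.2301 + 0.20×0.5200 + 0.29×0.8528 = 0.9847

0.985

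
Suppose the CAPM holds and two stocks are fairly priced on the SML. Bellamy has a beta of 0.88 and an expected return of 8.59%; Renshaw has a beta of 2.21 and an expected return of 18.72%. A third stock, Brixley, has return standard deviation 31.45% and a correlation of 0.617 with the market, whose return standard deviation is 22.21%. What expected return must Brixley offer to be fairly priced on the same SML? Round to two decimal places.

8.54%

MRP = (18.72% − 8.59%) / (2.21 − 0.88) = 7.6165%
R_f = 8.59% − 0.88 × 7.6165% = 1.8875%
β_Brixley = ρ·σ_i/σ_m = 0.617 × 31.45 / 22.21 = 0.8737
E(R_Brixley) = R_f + β × MRP = 1.8875% + 0.8737 × 7.6165% = 8.54%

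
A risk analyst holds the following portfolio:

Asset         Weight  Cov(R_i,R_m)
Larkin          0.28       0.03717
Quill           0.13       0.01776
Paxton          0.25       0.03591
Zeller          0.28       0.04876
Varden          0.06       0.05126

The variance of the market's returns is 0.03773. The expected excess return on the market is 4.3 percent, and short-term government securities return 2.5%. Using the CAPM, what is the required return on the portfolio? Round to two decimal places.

β_Larkin = 0.03717 / 0.03773 = 0.9852
β_Quill = 0.01776 / 0.03773 = 0.4707
β_Paxton = 0.03591 / 0.03773 = 0.9518
β_Zeller = 0.04876 / 0.03773 = 1.2923
β_Varden = 0.05126 / 0.03773 = 1.3586
β_P = Σ w_i β_i = 0.28×0.9852 + 0.13×0.4707 + 0.25×0.9518 + 0.28×1.2923 + 0.06×1.3586 = 1.0184
E(R_P) = R_f + β_P × MRP = 2.5% + 1.0184 × 4.3% = 6.88%

6.88%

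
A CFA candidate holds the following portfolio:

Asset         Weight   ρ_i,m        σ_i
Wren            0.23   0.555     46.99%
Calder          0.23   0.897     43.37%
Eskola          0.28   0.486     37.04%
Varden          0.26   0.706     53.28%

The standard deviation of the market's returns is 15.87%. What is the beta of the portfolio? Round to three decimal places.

1.876

β_Wren = 0.555 × 46.99% / 15.87% = 1.6433
β_Calder = 0.897 × 43.37% / 15.87% = 2.4513
β_Eskola = 0.486 × 37.04% / 15.87% = 1.1343
β_Varden = 0.706 × 53.28% / 15.87% = 2.3702
β_P = Σ w_i β_i = 0.23×1.6433 + 0.23×2.4513 + 0.28×1.1343 + 0.26×2.3702 = 1.8756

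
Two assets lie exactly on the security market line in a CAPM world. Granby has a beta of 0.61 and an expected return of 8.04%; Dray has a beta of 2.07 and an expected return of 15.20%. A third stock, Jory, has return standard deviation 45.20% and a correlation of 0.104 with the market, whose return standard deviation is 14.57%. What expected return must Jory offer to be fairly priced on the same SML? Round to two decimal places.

6.63%

MRP = (15.20% − 8.04%) / (2.07 − 0.61) = 4.9041%
R_f = 8.04% − 0.61 × 4.9041% = 5.0485%
β_Jory = ρ·σ_i/σ_m = 0.104 × 45.20 / 14.57 = 0.3226
E(R_Jory) = R_f + β × MRP = 5.0485% + 0.3226 × 4.9041% = 6.63%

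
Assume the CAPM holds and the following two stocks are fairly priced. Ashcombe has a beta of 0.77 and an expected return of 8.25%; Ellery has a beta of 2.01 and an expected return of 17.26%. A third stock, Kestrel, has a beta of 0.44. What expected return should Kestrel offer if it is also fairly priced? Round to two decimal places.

MRP (SML slope) = (17.26% − 8.25%) / (2.01 − 0.77) = 9.01% / 1.24 = 7.2661%
R_f (intercept) = 8.25% − 0.77 × 7.2661% = 2.6551%
E(R_Kestrel) = R_f + β × MRP = 2.6551% + 0.44 × 7.2661% = 5.85%

5.85%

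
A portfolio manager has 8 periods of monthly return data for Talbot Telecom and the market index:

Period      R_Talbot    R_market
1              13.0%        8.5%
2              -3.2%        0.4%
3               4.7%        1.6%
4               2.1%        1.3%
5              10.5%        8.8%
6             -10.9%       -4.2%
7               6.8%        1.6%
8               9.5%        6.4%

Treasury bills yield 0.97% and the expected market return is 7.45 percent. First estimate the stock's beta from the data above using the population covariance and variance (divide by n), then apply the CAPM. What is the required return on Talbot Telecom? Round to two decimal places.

Mean R_i = (13.0 − 3.2 + 4.7 + 2.1 + 10.5 − 10.9 + 6.8 + 9.5) / 8 = 4.0625%
Mean R_m = (8.5 + 0.4 + 1.6 + 1.3 + 8.8 − 4.2 + 1.6 + 6.4) / 8 = 3.0500%
Σ(R_i − R̄_i)(R_m − R̄_m) = 230.2050  ⇒  Cov = 230.2050 / 8 = 28.7756
Σ(R_m − R̄_m)² = 140.8400  ⇒  Var(R_m) = 140.8400 / 8 = 17.6050
β = Cov / Var(R_m) = 28.7756 / 17.6050 = 1.6345
MRP = 7.45% − 0.97% = 6.48%
E(R) = R_f + β × MRP = 0.97% + 1.6345 × 6.48% = 11.56%

11.56%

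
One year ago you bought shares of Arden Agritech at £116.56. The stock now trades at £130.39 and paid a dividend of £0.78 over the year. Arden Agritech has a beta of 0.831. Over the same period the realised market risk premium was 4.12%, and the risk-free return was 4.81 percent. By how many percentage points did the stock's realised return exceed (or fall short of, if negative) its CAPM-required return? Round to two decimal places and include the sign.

+4.30%

Realised HPR = (P1 + D1 − P0) / P0 = (130.39 + 0.78 − 116.56) / 116.56 = 14.61 / 116.56 = 12.5343%
CAPM required = R_f + β·MRP = 4.81% + 0.831 × 4.12% = 8.23372%
α = realised − required = 12.5343% − 8.23372% = +4.30%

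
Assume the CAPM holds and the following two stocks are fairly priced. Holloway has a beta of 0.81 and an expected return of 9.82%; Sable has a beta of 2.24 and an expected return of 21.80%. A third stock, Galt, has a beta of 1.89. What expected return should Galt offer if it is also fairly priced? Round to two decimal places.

18.87%

MRP (SML slope) = (21.80% − 9.82%) / (2.24 − 0.81) = 11.98% / 1.43 = 8.3776%
R_f (intercept) = 9.82% − 0.81 × 8.3776% = 3.0341%
E(R_Galt) = R_f + β × MRP = 3.0341% + 1.89 × 8.3776% = 18.87%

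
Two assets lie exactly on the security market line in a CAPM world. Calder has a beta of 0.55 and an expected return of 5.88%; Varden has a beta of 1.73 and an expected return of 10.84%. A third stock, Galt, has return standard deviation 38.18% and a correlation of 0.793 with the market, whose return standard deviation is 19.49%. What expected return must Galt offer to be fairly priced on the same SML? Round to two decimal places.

MRP = (10.84% − 5.88%) / (1.73 − 0.55) = 4.2034%
R_f = 5.88% − 0.55 × 4.2034% = 3.5681%
β_Galt = ρ·σ_i/σ_m = 0.793 × 38.18 / 19.49 = 1.5534
E(R_Galt) = R_f + β × MRP = 3.5681% + 1.5534 × 4.2034% = 10.10%

10.10%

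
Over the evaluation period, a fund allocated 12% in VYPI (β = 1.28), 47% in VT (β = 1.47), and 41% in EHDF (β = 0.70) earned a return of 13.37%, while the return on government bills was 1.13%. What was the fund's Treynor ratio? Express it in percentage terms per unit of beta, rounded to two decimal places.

10.82%

β_P = 0.12×1.28 + 0.47×1.47 + 0.41×0.70 = 1.1315
Treynor = (R_P − R_f) / β_P = (13.37% − 1.13%) / 1.1315 = 12.24% / 1.1315 = 10.82%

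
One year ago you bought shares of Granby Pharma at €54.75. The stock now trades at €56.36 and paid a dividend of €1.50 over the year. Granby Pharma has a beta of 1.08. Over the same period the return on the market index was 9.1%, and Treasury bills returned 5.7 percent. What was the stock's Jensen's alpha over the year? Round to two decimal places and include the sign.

-3.69%

Realised HPR = (P1 + D1 − P0) / P0 = (56.36 + 1.50 − 54.75) / 54.75 = 3.11 / 54.75 = 5.6804%
MRP = 9.1% − 5.7% = 3.40%
CAPM required = R_f + β·MRP = 5.7% + 1.08 × 3.4% = 9.3720%
α = realised − required = 5.6804% − 9.3720% = -3.69%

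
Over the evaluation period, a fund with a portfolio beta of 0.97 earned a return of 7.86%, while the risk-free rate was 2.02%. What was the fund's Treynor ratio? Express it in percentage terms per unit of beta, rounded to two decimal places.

6.02%

Treynor = (R_P − R_f) / β_P = (7.86% − 2.02%) / 0.9700 = 5.84% / 0.9700 = 6.02%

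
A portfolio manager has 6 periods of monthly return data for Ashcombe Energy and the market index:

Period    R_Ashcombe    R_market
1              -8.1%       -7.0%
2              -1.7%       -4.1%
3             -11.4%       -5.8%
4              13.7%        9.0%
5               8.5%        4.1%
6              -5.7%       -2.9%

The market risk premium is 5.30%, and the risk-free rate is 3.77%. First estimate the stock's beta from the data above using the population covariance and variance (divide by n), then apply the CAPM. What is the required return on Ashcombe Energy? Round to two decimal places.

Mean R_i = (-8.1 − 1.7 − 11.4 + 13.7 + 8.5 − 5.7) / 6 = -0.7833%
Mean R_m = (-7.0 − 4.1 − 5.8 + 9.0 + 4.1 − 2.9) / 6 = -1.1167%
Σ(R_i − R̄_i)(R_m − R̄_m) = 299.2217  ⇒  Cov = 299.2217 / 6 = 49.8703
Σ(R_m − R̄_m)² = 198.1883  ⇒  Var(R_m) = 198.1883 / 6 = 33.0314
β = Cov / Var(R_m) = 49.8703 / 33.0314 = 1.5098
E(R) = R_f + β × MRP = 3.77% + 1.5098 × 5.30% = 11.77%

11.77%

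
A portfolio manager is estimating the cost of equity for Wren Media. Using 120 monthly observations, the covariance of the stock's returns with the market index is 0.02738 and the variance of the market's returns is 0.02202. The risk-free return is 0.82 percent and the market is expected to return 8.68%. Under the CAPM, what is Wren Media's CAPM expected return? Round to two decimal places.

10.59%

β = Cov(R_i, R_m) / Var(R_m) = 0.02738 / 0.02202 = 1.2434
MRP = 8.68% − 0.82% = 7.86%
E(R) = R_f + β × MRP = 0.82% + 1.2434 × 7.86% = 10.59%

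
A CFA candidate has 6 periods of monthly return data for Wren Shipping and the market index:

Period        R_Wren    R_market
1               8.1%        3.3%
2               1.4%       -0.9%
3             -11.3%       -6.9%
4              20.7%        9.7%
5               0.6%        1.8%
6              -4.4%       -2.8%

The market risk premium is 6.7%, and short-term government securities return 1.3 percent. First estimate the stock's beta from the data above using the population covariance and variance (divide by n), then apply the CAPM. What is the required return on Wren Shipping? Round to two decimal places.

14.04%

Mean R_i = (8.1 + 1.4 − 11.3 + 20.7 + 0.6 − 4.4) / 6 = 2.5167%
Mean R_m = (3.3 − 0.9 − 6.9 + 9.7 + 1.8 − 2.8) / 6 = 0.7000%
Σ(R_i − R̄_i)(R_m − R̄_m) = 307.0600  ⇒  Cov = 307.0600 / 6 = 51.1767
Σ(R_m − R̄_m)² = 161.5400  ⇒  Var(R_m) = 161.5400 / 6 = 26.9233
β = Cov / Var(R_m) = 51.1767 / 26.9233 = 1.9008
E(R) = R_f + β × MRP = 1.3% + 1.9008 × 6.7% = 14.04%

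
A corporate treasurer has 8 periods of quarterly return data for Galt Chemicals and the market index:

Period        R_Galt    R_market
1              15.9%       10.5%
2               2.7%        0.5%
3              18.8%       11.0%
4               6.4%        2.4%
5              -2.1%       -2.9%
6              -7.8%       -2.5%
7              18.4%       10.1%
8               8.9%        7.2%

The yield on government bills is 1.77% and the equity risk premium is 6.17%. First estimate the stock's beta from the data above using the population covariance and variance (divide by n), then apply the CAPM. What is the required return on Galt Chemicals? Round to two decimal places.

11.71%

Mean R_i = (15.9 + 2.7 + 18.8 + 6.4 − 2.1 − 7.8 + 18.4 + 8.9) / 8 = 7.6500%
Mean R_m = (10.5 + 0.5 + 11.0 + 2.4 − 2.9 − 2.5 + 10.1 + 7.2) / 8 = 4.5375%
Σ(R_i − R̄_i)(R_m − R̄_m) = 388.2750  ⇒  Cov = 388.2750 / 8 = 48.5344
Σ(R_m − R̄_m)² = 241.0588  ⇒  Var(R_m) = 241.0588 / 8 = 30.1324
β = Cov / Var(R_m) = 48.5344 / 30.1324 = 1.6107
E(R) = R_f + β × MRP = 1.77% + 1.6107 × 6.17% = 11.71%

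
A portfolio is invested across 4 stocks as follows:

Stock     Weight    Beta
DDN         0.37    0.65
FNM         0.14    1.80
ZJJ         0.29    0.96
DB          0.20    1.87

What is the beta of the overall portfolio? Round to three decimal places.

β_P = Σ w_i β_i = 0.37×0.65 + 0.14×1.80 + 0.29×0.96 + 0.20×1.87 = 1.1449

1.145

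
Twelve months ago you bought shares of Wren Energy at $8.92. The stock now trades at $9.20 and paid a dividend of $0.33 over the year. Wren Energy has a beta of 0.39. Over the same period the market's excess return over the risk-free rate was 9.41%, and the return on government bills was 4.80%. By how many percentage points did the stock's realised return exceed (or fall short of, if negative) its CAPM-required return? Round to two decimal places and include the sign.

-1.63%

Realised HPR = (P1 + D1 − P0) / P0 = (9.20 + 0.33 − 8.92) / 8.92 = 0.61 / 8.92 = 6.8386%
CAPM required = R_f + β·MRP = 4.80% + 0.39 × 9.41% = 8.4699%
α = realised − required = 6.8386% − 8.4699% = -1.63%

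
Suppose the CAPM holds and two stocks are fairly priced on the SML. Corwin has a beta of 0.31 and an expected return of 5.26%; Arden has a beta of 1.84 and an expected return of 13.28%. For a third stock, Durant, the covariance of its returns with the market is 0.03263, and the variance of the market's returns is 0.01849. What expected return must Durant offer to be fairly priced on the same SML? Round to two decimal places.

12.89%

MRP = (13.28% − 5.26%) / (1.84 − 0.31) = 5.2418%
R_f = 5.26% − 0.31 × 5.2418% = 3.6350%
β_Durant = Cov / Var(R_m) = 0.03263 / 0.01849 = 1.7647
E(R_Durant) = R_f + β × MRP = 3.6350% + 1.7647 × 5.2418% = 12.89%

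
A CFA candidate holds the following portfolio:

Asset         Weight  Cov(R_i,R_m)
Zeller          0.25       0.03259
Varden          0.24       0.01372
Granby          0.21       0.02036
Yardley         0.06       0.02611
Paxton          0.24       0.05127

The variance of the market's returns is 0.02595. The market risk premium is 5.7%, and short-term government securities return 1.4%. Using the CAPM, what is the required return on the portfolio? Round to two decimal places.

7.90%

β_Zeller = 0.03259 / 0.02595 = 1.2559
β_Varden = 0.01372 / 0.02595 = 0.5287
β_Granby = 0.02036 / 0.02595 = 0.7846
β_Yardley = 0.02611 / 0.02595 = 1.0062
β_Paxton = 0.05127 / 0.02595 = 1.9757
β_P = Σ w_i β_i = 0.25×1.2559 + 0.24×0.5287 + 0.21×0.7846 + 0.06×1.0062 + 0.24×1.9757 = 1.1402
E(R_P) = R_f + β_P × MRP = 1.4% + 1.1402 × 5.7% = 7.90%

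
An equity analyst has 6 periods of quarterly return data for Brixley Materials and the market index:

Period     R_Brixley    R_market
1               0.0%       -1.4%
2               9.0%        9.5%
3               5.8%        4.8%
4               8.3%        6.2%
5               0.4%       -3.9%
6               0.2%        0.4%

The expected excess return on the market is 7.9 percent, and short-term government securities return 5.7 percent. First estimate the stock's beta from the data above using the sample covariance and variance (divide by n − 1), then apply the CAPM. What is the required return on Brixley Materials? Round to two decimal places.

11.95%

Mean R_i = (0.0 + 9.0 + 5.8 + 8.3 + 0.4 + 0.2) / 6 = 3.9500%
Mean R_m = (-1.4 + 9.5 + 4.8 + 6.2 − 3.9 + 0.4) / 6 = 2.6000%
Σ(R_i − R̄_i)(R_m − R̄_m) = 101.7000  ⇒  Cov = 101.7000 / 5 = 20.3400
Σ(R_m − R̄_m)² = 128.5000  ⇒  Var(R_m) = 128.5000 / 5 = 25.7000
β = Cov / Var(R_m) = 20.3400 / 25.7000 = 0.7914
E(R) = R_f + β × MRP = 5.7% + 0.7914 × 7.9% = 11.95%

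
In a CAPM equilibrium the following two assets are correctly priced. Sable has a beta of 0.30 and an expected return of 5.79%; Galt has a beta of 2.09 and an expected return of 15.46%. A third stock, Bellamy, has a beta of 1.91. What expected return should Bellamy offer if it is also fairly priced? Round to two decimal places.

MRP (SML slope) = (15.46% − 5.79%) / (2.09 − 0.30) = 9.67% / 1.79 = 5.4022%
R_f (intercept) = 5.79% − 0.30 × 5.4022% = 4.1693%
E(R_Bellamy) = R_f + β × MRP = 4.1693% + 1.91 × 5.4022% = 14.49%

14.49%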